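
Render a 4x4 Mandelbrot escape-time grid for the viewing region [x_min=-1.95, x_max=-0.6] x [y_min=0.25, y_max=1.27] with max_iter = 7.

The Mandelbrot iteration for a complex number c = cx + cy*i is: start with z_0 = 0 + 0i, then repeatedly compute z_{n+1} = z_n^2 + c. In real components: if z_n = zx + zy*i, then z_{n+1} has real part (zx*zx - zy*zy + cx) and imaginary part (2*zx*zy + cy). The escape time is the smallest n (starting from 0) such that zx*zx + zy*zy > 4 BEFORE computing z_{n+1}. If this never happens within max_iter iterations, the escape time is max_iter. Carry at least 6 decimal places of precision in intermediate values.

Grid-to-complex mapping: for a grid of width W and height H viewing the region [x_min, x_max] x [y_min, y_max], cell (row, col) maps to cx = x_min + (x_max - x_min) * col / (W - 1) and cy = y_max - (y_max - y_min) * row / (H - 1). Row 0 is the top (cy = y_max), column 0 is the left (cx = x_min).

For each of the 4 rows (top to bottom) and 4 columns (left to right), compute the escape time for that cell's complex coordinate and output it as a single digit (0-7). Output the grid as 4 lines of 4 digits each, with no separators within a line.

Answer: 1223
1334
1347
3577

Derivation:
(row=0, col=0): c = -1.9500 + 1.2700i → escape time 1
(row=0, col=1): c = -1.5000 + 1.2700i → escape time 2
(row=0, col=2): c = -1.0500 + 1.2700i → escape time 2
(row=0, col=3): c = -0.6000 + 1.2700i → escape time 3
(row=1, col=0): c = -1.9500 + 0.9300i → escape time 1
(row=1, col=1): c = -1.5000 + 0.9300i → escape time 3
(row=1, col=2): c = -1.0500 + 0.9300i → escape time 3
(row=1, col=3): c = -0.6000 + 0.9300i → escape time 4
(row=2, col=0): c = -1.9500 + 0.5900i → escape time 1
(row=2, col=1): c = -1.5000 + 0.5900i → escape time 3
(row=2, col=2): c = -1.0500 + 0.5900i → escape time 4
(row=2, col=3): c = -0.6000 + 0.5900i → escape time 7
(row=3, col=0): c = -1.9500 + 0.2500i → escape time 3
(row=3, col=1): c = -1.5000 + 0.2500i → escape time 5
(row=3, col=2): c = -1.0500 + 0.2500i → escape time 7
(row=3, col=3): c = -0.6000 + 0.2500i → escape time 7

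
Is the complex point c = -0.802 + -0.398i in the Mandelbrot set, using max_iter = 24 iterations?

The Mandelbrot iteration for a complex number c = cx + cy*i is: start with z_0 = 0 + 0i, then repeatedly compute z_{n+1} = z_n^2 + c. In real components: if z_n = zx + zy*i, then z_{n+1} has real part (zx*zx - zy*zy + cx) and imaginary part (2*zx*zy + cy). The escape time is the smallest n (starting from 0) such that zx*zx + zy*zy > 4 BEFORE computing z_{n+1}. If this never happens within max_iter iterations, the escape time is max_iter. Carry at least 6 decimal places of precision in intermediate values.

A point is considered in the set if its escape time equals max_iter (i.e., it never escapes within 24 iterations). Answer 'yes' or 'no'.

Answer: no

Derivation:
z_0 = 0 + 0i, c = -0.8020 + -0.3980i
Iter 1: z = -0.8020 + -0.3980i, |z|^2 = 0.8016
Iter 2: z = -0.3172 + 0.2404i, |z|^2 = 0.1584
Iter 3: z = -0.7592 + -0.5505i, |z|^2 = 0.8794
Iter 4: z = -0.5287 + 0.4379i, |z|^2 = 0.4713
Iter 5: z = -0.7142 + -0.8610i, |z|^2 = 1.2514
Iter 6: z = -1.0333 + 0.8318i, |z|^2 = 1.7596
Iter 7: z = -0.4263 + -2.1170i, |z|^2 = 4.6633
Escaped at iteration 7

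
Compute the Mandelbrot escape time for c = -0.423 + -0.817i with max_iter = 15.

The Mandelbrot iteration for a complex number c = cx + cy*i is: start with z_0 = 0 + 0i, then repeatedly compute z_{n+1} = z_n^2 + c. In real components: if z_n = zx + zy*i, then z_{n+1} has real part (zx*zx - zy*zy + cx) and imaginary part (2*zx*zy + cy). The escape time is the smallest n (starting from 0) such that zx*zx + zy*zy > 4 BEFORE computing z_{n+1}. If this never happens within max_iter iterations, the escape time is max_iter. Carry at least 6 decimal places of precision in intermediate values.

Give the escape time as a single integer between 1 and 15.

z_0 = 0 + 0i, c = -0.4230 + -0.8170i
Iter 1: z = -0.4230 + -0.8170i, |z|^2 = 0.8464
Iter 2: z = -0.9116 + -0.1258i, |z|^2 = 0.8468
Iter 3: z = 0.3921 + -0.5876i, |z|^2 = 0.4990
Iter 4: z = -0.6145 + -1.2778i, |z|^2 = 2.0105
Iter 5: z = -1.6782 + 0.7536i, |z|^2 = 3.3841
Iter 6: z = 1.8254 + -3.3462i, |z|^2 = 14.5291
Escaped at iteration 6

Answer: 6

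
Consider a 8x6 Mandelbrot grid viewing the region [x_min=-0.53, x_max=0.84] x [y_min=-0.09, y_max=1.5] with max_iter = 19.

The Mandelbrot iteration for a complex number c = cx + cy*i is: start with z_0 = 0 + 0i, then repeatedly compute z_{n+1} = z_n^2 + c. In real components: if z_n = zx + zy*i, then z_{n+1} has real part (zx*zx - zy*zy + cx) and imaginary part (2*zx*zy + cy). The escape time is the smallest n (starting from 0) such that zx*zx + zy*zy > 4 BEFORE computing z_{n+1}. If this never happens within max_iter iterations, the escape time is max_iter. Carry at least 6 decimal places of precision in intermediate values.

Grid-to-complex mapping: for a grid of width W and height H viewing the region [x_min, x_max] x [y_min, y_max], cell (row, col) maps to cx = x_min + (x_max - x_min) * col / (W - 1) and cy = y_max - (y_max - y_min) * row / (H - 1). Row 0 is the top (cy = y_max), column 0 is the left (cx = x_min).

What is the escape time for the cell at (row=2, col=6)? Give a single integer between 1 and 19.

Answer: 2

Derivation:
z_0 = 0 + 0i, c = 0.6443 + 0.8640i
Iter 1: z = 0.6443 + 0.8640i, |z|^2 = 1.1616
Iter 2: z = 0.3129 + 1.9773i, |z|^2 = 4.0077
Escaped at iteration 2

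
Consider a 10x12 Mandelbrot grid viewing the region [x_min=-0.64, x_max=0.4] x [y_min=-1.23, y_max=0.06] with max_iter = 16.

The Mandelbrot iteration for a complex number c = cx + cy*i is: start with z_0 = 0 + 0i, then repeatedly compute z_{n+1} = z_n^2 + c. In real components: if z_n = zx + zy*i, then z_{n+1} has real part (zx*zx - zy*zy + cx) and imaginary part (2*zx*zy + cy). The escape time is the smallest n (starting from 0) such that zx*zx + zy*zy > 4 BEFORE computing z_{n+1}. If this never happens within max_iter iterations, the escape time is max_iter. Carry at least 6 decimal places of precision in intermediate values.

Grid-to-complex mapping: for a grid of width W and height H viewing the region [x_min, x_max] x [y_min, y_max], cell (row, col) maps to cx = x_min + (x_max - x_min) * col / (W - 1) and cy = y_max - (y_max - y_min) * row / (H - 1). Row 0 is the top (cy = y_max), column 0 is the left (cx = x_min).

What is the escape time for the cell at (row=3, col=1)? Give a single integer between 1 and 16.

Answer: 16

Derivation:
z_0 = 0 + 0i, c = -0.5244 + -0.2918i
Iter 1: z = -0.5244 + -0.2918i, |z|^2 = 0.3602
Iter 2: z = -0.3346 + 0.0143i, |z|^2 = 0.1121
Iter 3: z = -0.4127 + -0.3014i, |z|^2 = 0.2612
Iter 4: z = -0.4449 + -0.0431i, |z|^2 = 0.1998
Iter 5: z = -0.3283 + -0.2535i, |z|^2 = 0.1721
Iter 6: z = -0.4809 + -0.1254i, |z|^2 = 0.2470
Iter 7: z = -0.3089 + -0.1713i, |z|^2 = 0.1247
Iter 8: z = -0.4584 + -0.1860i, |z|^2 = 0.2447
Iter 9: z = -0.3490 + -0.1213i, |z|^2 = 0.1365
Iter 10: z = -0.4174 + -0.2072i, |z|^2 = 0.2171
Iter 11: z = -0.3932 + -0.1189i, |z|^2 = 0.1687
Iter 12: z = -0.3840 + -0.1983i, |z|^2 = 0.1868
Iter 13: z = -0.4163 + -0.1395i, |z|^2 = 0.1928
Iter 14: z = -0.3706 + -0.1757i, |z|^2 = 0.1682
Iter 15: z = -0.4180 + -0.1616i, |z|^2 = 0.2008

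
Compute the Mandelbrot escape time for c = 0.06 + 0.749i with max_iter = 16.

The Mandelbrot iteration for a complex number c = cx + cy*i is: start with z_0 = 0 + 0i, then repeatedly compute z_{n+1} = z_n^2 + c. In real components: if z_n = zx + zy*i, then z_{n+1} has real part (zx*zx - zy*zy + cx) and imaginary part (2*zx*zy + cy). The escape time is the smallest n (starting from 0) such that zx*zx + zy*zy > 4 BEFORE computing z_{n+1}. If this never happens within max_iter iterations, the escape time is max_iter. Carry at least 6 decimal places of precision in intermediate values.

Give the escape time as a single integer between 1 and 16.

z_0 = 0 + 0i, c = 0.0600 + 0.7490i
Iter 1: z = 0.0600 + 0.7490i, |z|^2 = 0.5646
Iter 2: z = -0.4974 + 0.8389i, |z|^2 = 0.9511
Iter 3: z = -0.3963 + -0.0855i, |z|^2 = 0.1644
Iter 4: z = 0.2097 + 0.8168i, |z|^2 = 0.7111
Iter 5: z = -0.5631 + 1.0916i, |z|^2 = 1.5088
Iter 6: z = -0.8145 + -0.4805i, |z|^2 = 0.8944
Iter 7: z = 0.4926 + 1.5318i, |z|^2 = 2.5890
Iter 8: z = -2.0437 + 2.2581i, |z|^2 = 9.2759
Escaped at iteration 8

Answer: 8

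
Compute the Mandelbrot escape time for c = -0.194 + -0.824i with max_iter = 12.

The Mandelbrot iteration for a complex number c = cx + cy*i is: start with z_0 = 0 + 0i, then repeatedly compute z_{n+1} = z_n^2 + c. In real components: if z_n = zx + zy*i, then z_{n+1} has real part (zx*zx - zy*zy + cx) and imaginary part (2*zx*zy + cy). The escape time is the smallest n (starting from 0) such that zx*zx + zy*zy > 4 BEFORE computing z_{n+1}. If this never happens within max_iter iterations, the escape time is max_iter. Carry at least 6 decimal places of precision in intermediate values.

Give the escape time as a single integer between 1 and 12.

z_0 = 0 + 0i, c = -0.1940 + -0.8240i
Iter 1: z = -0.1940 + -0.8240i, |z|^2 = 0.7166
Iter 2: z = -0.8353 + -0.5043i, |z|^2 = 0.9521
Iter 3: z = 0.2495 + 0.0185i, |z|^2 = 0.0626
Iter 4: z = -0.1321 + -0.8148i, |z|^2 = 0.6813
Iter 5: z = -0.8404 + -0.6087i, |z|^2 = 1.0768
Iter 6: z = 0.1417 + 0.1992i, |z|^2 = 0.0597
Iter 7: z = -0.2136 + -0.7676i, |z|^2 = 0.6348
Iter 8: z = -0.7375 + -0.4961i, |z|^2 = 0.7901
Iter 9: z = 0.1038 + -0.0922i, |z|^2 = 0.0193
Iter 10: z = -0.1917 + -0.8431i, |z|^2 = 0.7476
Iter 11: z = -0.8681 + -0.5007i, |z|^2 = 1.0043

Answer: 12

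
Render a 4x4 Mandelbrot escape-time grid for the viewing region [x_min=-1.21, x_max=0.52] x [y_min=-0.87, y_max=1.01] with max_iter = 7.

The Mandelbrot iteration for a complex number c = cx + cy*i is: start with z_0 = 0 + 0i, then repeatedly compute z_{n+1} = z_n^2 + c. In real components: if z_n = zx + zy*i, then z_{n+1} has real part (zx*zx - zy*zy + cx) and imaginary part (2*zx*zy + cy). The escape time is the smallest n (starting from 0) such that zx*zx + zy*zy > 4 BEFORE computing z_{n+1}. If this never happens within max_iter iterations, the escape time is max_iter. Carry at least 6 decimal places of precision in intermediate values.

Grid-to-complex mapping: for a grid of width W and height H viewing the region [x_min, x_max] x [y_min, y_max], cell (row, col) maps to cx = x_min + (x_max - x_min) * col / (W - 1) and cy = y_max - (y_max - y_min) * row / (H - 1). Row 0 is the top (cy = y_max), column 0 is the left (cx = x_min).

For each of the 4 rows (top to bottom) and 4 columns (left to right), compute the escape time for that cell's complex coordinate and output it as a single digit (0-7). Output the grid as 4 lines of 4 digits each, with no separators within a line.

Answer: 3472
7775
7775
3473

Derivation:
(row=0, col=0): c = -1.2100 + 1.0100i → escape time 3
(row=0, col=1): c = -0.6333 + 1.0100i → escape time 4
(row=0, col=2): c = -0.0567 + 1.0100i → escape time 7
(row=0, col=3): c = 0.5200 + 1.0100i → escape time 2
(row=1, col=0): c = -1.2100 + 0.3833i → escape time 7
(row=1, col=1): c = -0.6333 + 0.3833i → escape time 7
(row=1, col=2): c = -0.0567 + 0.3833i → escape time 7
(row=1, col=3): c = 0.5200 + 0.3833i → escape time 5
(row=2, col=0): c = -1.2100 + -0.2433i → escape time 7
(row=2, col=1): c = -0.6333 + -0.2433i → escape time 7
(row=2, col=2): c = -0.0567 + -0.2433i → escape time 7
(row=2, col=3): c = 0.5200 + -0.2433i → escape time 5
(row=3, col=0): c = -1.2100 + -0.8700i → escape time 3
(row=3, col=1): c = -0.6333 + -0.8700i → escape time 4
(row=3, col=2): c = -0.0567 + -0.8700i → escape time 7
(row=3, col=3): c = 0.5200 + -0.8700i → escape time 3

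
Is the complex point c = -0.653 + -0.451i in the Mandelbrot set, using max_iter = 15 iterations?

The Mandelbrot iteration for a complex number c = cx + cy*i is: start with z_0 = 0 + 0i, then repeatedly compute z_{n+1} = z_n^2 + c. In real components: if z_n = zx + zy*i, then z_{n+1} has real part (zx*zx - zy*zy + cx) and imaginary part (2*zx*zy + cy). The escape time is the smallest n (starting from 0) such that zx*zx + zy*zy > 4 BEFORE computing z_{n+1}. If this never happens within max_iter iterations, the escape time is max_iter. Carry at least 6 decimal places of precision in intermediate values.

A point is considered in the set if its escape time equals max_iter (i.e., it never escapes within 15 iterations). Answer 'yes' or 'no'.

z_0 = 0 + 0i, c = -0.6530 + -0.4510i
Iter 1: z = -0.6530 + -0.4510i, |z|^2 = 0.6298
Iter 2: z = -0.4300 + 0.1380i, |z|^2 = 0.2039
Iter 3: z = -0.4872 + -0.5697i, |z|^2 = 0.5619
Iter 4: z = -0.7402 + 0.1040i, |z|^2 = 0.5588
Iter 5: z = -0.1159 + -0.6050i, |z|^2 = 0.3795
Iter 6: z = -1.0056 + -0.3108i, |z|^2 = 1.1079
Iter 7: z = 0.2617 + 0.1740i, |z|^2 = 0.0988
Iter 8: z = -0.6148 + -0.3599i, |z|^2 = 0.5075
Iter 9: z = -0.4046 + -0.0085i, |z|^2 = 0.1638
Iter 10: z = -0.4894 + -0.4441i, |z|^2 = 0.4368
Iter 11: z = -0.6108 + -0.0163i, |z|^2 = 0.3733
Iter 12: z = -0.2802 + -0.4311i, |z|^2 = 0.2644
Iter 13: z = -0.7603 + -0.2094i, |z|^2 = 0.6219
Iter 14: z = -0.1187 + -0.1326i, |z|^2 = 0.0317
Did not escape in 15 iterations → in set

Answer: yes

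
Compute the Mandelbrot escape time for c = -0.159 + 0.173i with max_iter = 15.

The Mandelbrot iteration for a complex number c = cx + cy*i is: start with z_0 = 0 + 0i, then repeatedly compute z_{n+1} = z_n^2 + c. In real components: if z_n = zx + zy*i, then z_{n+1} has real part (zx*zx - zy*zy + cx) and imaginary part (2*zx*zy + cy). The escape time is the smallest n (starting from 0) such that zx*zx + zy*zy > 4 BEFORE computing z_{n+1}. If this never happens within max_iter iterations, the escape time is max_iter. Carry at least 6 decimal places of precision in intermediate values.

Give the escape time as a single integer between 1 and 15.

z_0 = 0 + 0i, c = -0.1590 + 0.1730i
Iter 1: z = -0.1590 + 0.1730i, |z|^2 = 0.0552
Iter 2: z = -0.1636 + 0.1180i, |z|^2 = 0.0407
Iter 3: z = -0.1461 + 0.1344i, |z|^2 = 0.0394
Iter 4: z = -0.1557 + 0.1337i, |z|^2 = 0.0421
Iter 5: z = -0.1526 + 0.1314i, |z|^2 = 0.0406
Iter 6: z = -0.1530 + 0.1329i, |z|^2 = 0.0411
Iter 7: z = -0.1533 + 0.1323i, |z|^2 = 0.0410
Iter 8: z = -0.1530 + 0.1324i, |z|^2 = 0.0410
Iter 9: z = -0.1531 + 0.1325i, |z|^2 = 0.0410
Iter 10: z = -0.1531 + 0.1324i, |z|^2 = 0.0410
Iter 11: z = -0.1531 + 0.1324i, |z|^2 = 0.0410
Iter 12: z = -0.1531 + 0.1324i, |z|^2 = 0.0410
Iter 13: z = -0.1531 + 0.1324i, |z|^2 = 0.0410
Iter 14: z = -0.1531 + 0.1324i, |z|^2 = 0.0410

Answer: 15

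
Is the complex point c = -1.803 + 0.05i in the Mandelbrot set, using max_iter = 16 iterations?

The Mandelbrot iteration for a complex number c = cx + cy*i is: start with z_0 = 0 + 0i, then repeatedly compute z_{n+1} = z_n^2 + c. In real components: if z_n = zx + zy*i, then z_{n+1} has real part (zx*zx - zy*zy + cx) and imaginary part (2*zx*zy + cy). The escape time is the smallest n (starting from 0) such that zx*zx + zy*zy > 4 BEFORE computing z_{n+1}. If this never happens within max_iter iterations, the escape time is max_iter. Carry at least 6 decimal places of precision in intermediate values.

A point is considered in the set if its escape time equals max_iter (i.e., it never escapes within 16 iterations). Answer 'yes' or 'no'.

Answer: no

Derivation:
z_0 = 0 + 0i, c = -1.8030 + 0.0500i
Iter 1: z = -1.8030 + 0.0500i, |z|^2 = 3.2533
Iter 2: z = 1.4453 + -0.1303i, |z|^2 = 2.1059
Iter 3: z = 0.2689 + -0.3266i, |z|^2 = 0.1790
Iter 4: z = -1.8374 + -0.1257i, |z|^2 = 3.3917
Iter 5: z = 1.5571 + 0.5119i, |z|^2 = 2.6867
Iter 6: z = 0.3596 + 1.6442i, |z|^2 = 2.8327
Iter 7: z = -4.3771 + 1.2325i, |z|^2 = 20.6780
Escaped at iteration 7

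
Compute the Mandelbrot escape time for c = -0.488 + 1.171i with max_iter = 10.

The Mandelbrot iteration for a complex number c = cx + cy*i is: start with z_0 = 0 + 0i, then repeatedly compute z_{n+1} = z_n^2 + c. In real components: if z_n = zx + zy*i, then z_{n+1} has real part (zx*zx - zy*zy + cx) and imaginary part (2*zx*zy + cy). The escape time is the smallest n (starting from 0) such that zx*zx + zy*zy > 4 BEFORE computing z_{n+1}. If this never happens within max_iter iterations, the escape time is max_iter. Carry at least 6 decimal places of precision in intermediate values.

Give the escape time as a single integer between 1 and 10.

Answer: 3

Derivation:
z_0 = 0 + 0i, c = -0.4880 + 1.1710i
Iter 1: z = -0.4880 + 1.1710i, |z|^2 = 1.6094
Iter 2: z = -1.6211 + 0.0281i, |z|^2 = 2.6287
Iter 3: z = 2.1392 + 1.0799i, |z|^2 = 5.7422
Escaped at iteration 3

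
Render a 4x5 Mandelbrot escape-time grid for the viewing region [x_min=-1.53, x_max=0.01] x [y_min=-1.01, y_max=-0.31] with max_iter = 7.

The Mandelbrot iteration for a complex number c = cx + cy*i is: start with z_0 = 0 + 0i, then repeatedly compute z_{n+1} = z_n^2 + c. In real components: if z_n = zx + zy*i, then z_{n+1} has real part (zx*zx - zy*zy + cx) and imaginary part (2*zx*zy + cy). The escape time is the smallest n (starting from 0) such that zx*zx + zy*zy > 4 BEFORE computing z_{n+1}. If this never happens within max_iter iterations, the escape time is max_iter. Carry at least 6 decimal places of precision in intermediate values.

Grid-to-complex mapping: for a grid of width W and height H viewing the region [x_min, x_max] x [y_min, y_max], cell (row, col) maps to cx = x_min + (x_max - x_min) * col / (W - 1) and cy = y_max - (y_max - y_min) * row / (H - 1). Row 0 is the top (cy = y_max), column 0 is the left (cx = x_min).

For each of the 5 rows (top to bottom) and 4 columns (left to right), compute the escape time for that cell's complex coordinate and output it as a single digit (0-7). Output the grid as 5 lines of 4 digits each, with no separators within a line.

Answer: 4777
3577
3477
3357
2346

Derivation:
(row=0, col=0): c = -1.5300 + -0.3100i → escape time 4
(row=0, col=1): c = -1.0167 + -0.3100i → escape time 7
(row=0, col=2): c = -0.5033 + -0.3100i → escape time 7
(row=0, col=3): c = 0.0100 + -0.3100i → escape time 7
(row=1, col=0): c = -1.5300 + -0.4850i → escape time 3
(row=1, col=1): c = -1.0167 + -0.4850i → escape time 5
(row=1, col=2): c = -0.5033 + -0.4850i → escape time 7
(row=1, col=3): c = 0.0100 + -0.4850i → escape time 7
(row=2, col=0): c = -1.5300 + -0.6600i → escape time 3
(row=2, col=1): c = -1.0167 + -0.6600i → escape time 4
(row=2, col=2): c = -0.5033 + -0.6600i → escape time 7
(row=2, col=3): c = 0.0100 + -0.6600i → escape time 7
(row=3, col=0): c = -1.5300 + -0.8350i → escape time 3
(row=3, col=1): c = -1.0167 + -0.8350i → escape time 3
(row=3, col=2): c = -0.5033 + -0.8350i → escape time 5
(row=3, col=3): c = 0.0100 + -0.8350i → escape time 7
(row=4, col=0): c = -1.5300 + -1.0100i → escape time 2
(row=4, col=1): c = -1.0167 + -1.0100i → escape time 3
(row=4, col=2): c = -0.5033 + -1.0100i → escape time 4
(row=4, col=3): c = 0.0100 + -1.0100i → escape time 6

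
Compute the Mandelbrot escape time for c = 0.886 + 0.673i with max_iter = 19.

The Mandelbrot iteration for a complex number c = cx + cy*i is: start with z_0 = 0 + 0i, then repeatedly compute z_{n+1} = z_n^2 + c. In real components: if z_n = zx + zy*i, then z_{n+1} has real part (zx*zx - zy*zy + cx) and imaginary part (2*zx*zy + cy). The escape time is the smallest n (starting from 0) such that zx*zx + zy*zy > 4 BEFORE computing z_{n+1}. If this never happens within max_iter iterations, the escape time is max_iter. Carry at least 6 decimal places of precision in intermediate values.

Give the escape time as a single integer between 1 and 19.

z_0 = 0 + 0i, c = 0.8860 + 0.6730i
Iter 1: z = 0.8860 + 0.6730i, |z|^2 = 1.2379
Iter 2: z = 1.2181 + 1.8656i, |z|^2 = 4.9640
Escaped at iteration 2

Answer: 2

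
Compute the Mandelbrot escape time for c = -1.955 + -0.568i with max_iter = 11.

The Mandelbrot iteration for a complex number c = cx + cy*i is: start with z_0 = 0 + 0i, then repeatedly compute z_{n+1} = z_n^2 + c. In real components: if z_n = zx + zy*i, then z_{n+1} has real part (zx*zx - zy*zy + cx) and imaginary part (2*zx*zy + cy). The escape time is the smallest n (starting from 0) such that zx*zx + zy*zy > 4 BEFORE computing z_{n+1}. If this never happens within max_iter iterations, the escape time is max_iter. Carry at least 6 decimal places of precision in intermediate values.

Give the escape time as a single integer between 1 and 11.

z_0 = 0 + 0i, c = -1.9550 + -0.5680i
Iter 1: z = -1.9550 + -0.5680i, |z|^2 = 4.1446
Escaped at iteration 1

Answer: 1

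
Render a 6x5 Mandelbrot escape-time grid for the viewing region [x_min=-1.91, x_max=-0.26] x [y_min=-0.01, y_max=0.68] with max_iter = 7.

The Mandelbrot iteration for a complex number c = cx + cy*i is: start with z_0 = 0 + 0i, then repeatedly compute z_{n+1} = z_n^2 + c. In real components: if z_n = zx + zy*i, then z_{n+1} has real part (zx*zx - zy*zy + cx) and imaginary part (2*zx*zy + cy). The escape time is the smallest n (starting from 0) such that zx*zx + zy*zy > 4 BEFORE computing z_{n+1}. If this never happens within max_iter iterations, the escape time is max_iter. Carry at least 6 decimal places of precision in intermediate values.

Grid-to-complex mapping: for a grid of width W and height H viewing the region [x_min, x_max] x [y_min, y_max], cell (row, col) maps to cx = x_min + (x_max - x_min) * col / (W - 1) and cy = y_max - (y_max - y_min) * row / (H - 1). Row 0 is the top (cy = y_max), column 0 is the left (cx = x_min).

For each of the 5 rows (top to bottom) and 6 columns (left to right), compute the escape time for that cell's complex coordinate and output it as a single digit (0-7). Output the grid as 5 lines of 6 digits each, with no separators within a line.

Answer: 133477
234577
347777
457777
777777

Derivation:
(row=0, col=0): c = -1.9100 + 0.6800i → escape time 1
(row=0, col=1): c = -1.5800 + 0.6800i → escape time 3
(row=0, col=2): c = -1.2500 + 0.6800i → escape time 3
(row=0, col=3): c = -0.9200 + 0.6800i → escape time 4
(row=0, col=4): c = -0.5900 + 0.6800i → escape time 7
(row=0, col=5): c = -0.2600 + 0.6800i → escape time 7
(row=1, col=0): c = -1.9100 + 0.5075i → escape time 2
(row=1, col=1): c = -1.5800 + 0.5075i → escape time 3
(row=1, col=2): c = -1.2500 + 0.5075i → escape time 4
(row=1, col=3): c = -0.9200 + 0.5075i → escape time 5
(row=1, col=4): c = -0.5900 + 0.5075i → escape time 7
(row=1, col=5): c = -0.2600 + 0.5075i → escape time 7
(row=2, col=0): c = -1.9100 + 0.3350i → escape time 3
(row=2, col=1): c = -1.5800 + 0.3350i → escape time 4
(row=2, col=2): c = -1.2500 + 0.3350i → escape time 7
(row=2, col=3): c = -0.9200 + 0.3350i → escape time 7
(row=2, col=4): c = -0.5900 + 0.3350i → escape time 7
(row=2, col=5): c = -0.2600 + 0.3350i → escape time 7
(row=3, col=0): c = -1.9100 + 0.1625i → escape time 4
(row=3, col=1): c = -1.5800 + 0.1625i → escape time 5
(row=3, col=2): c = -1.2500 + 0.1625i → escape time 7
(row=3, col=3): c = -0.9200 + 0.1625i → escape time 7
(row=3, col=4): c = -0.5900 + 0.1625i → escape time 7
(row=3, col=5): c = -0.2600 + 0.1625i → escape time 7
(row=4, col=0): c = -1.9100 + -0.0100i → escape time 7
(row=4, col=1): c = -1.5800 + -0.0100i → escape time 7
(row=4, col=2): c = -1.2500 + -0.0100i → escape time 7
(row=4, col=3): c = -0.9200 + -0.0100i → escape time 7
(row=4, col=4): c = -0.5900 + -0.0100i → escape time 7
(row=4, col=5): c = -0.2600 + -0.0100i → escape time 7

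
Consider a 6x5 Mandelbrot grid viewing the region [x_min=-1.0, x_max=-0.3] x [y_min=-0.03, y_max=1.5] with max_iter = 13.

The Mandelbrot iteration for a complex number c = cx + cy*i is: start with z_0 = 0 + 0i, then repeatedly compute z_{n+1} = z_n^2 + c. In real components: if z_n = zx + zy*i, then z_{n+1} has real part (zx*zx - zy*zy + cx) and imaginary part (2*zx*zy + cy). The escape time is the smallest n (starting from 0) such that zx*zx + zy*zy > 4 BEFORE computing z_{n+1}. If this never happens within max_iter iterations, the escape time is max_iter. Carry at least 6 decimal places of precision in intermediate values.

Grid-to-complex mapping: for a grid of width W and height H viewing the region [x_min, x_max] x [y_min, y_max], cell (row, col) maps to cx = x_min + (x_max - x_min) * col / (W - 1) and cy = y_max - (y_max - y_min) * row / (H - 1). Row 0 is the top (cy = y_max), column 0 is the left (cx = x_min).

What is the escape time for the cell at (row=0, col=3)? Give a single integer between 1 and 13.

Answer: 2

Derivation:
z_0 = 0 + 0i, c = -0.5800 + 1.5000i
Iter 1: z = -0.5800 + 1.5000i, |z|^2 = 2.5864
Iter 2: z = -2.4936 + -0.2400i, |z|^2 = 6.2756
Escaped at iteration 2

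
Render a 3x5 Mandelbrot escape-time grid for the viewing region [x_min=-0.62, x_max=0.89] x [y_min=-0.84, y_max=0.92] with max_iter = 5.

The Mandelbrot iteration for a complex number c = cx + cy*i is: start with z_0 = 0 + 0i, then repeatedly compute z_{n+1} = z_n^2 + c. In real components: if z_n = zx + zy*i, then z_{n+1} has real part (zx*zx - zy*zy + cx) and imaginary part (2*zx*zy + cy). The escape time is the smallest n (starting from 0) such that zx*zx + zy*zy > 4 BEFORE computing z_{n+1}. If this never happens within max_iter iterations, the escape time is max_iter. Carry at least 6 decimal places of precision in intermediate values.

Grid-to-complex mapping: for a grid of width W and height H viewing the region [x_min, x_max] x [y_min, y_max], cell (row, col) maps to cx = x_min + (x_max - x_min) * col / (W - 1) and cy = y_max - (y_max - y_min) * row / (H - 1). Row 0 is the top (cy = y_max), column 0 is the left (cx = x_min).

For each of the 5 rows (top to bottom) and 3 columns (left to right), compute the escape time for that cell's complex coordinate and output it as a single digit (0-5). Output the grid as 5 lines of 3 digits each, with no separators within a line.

Answer: 452
553
553
553
452

Derivation:
(row=0, col=0): c = -0.6200 + 0.9200i → escape time 4
(row=0, col=1): c = 0.1350 + 0.9200i → escape time 5
(row=0, col=2): c = 0.8900 + 0.9200i → escape time 2
(row=1, col=0): c = -0.6200 + 0.4800i → escape time 5
(row=1, col=1): c = 0.1350 + 0.4800i → escape time 5
(row=1, col=2): c = 0.8900 + 0.4800i → escape time 3
(row=2, col=0): c = -0.6200 + 0.0400i → escape time 5
(row=2, col=1): c = 0.1350 + 0.0400i → escape time 5
(row=2, col=2): c = 0.8900 + 0.0400i → escape time 3
(row=3, col=0): c = -0.6200 + -0.4000i → escape time 5
(row=3, col=1): c = 0.1350 + -0.4000i → escape time 5
(row=3, col=2): c = 0.8900 + -0.4000i → escape time 3
(row=4, col=0): c = -0.6200 + -0.8400i → escape time 4
(row=4, col=1): c = 0.1350 + -0.8400i → escape time 5
(row=4, col=2): c = 0.8900 + -0.8400i → escape time 2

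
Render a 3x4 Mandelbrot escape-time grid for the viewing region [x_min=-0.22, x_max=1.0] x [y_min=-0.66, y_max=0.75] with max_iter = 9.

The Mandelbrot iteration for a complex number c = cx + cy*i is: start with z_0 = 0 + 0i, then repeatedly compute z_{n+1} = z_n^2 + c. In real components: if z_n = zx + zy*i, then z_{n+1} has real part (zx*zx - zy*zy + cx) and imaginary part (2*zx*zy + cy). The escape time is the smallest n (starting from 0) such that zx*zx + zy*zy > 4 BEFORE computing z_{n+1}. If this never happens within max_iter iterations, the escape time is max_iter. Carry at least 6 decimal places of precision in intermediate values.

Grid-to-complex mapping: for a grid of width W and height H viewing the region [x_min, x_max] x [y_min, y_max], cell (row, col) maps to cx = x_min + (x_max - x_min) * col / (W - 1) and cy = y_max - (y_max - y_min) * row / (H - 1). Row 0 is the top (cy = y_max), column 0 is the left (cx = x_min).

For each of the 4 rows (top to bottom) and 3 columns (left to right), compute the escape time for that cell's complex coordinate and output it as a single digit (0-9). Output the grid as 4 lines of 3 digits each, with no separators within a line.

(row=0, col=0): c = -0.2200 + 0.7500i → escape time 9
(row=0, col=1): c = 0.3900 + 0.7500i → escape time 4
(row=0, col=2): c = 1.0000 + 0.7500i → escape time 2
(row=1, col=0): c = -0.2200 + 0.2800i → escape time 9
(row=1, col=1): c = 0.3900 + 0.2800i → escape time 9
(row=1, col=2): c = 1.0000 + 0.2800i → escape time 2
(row=2, col=0): c = -0.2200 + -0.1900i → escape time 9
(row=2, col=1): c = 0.3900 + -0.1900i → escape time 9
(row=2, col=2): c = 1.0000 + -0.1900i → escape time 2
(row=3, col=0): c = -0.2200 + -0.6600i → escape time 9
(row=3, col=1): c = 0.3900 + -0.6600i → escape time 7
(row=3, col=2): c = 1.0000 + -0.6600i → escape time 2

Answer: 942
992
992
972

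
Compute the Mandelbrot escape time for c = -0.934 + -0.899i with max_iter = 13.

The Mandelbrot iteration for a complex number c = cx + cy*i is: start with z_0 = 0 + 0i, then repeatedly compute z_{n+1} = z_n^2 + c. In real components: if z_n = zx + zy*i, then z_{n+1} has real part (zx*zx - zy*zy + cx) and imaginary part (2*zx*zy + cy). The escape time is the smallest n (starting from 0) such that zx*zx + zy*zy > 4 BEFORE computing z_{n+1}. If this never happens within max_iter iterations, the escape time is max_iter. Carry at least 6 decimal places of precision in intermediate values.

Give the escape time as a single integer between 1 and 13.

Answer: 3

Derivation:
z_0 = 0 + 0i, c = -0.9340 + -0.8990i
Iter 1: z = -0.9340 + -0.8990i, |z|^2 = 1.6806
Iter 2: z = -0.8698 + 0.7803i, |z|^2 = 1.3655
Iter 3: z = -0.7863 + -2.2565i, |z|^2 = 5.7102
Escaped at iteration 3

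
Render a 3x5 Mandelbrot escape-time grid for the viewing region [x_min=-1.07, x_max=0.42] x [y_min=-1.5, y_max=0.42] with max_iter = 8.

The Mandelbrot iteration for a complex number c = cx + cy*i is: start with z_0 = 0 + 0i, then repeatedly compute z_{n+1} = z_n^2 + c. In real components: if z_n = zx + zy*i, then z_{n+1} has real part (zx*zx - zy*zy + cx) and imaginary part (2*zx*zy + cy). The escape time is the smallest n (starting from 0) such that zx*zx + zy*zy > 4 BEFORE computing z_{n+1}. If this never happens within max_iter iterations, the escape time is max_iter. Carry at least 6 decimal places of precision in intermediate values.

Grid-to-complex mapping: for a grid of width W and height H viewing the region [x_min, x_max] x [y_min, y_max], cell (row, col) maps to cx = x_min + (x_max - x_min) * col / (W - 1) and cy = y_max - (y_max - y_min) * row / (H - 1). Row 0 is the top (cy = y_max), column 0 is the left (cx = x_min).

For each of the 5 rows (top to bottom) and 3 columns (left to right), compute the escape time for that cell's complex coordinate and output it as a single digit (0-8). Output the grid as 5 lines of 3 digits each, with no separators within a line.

Answer: 688
886
586
353
222

Derivation:
(row=0, col=0): c = -1.0700 + 0.4200i → escape time 6
(row=0, col=1): c = -0.3250 + 0.4200i → escape time 8
(row=0, col=2): c = 0.4200 + 0.4200i → escape time 8
(row=1, col=0): c = -1.0700 + -0.0600i → escape time 8
(row=1, col=1): c = -0.3250 + -0.0600i → escape time 8
(row=1, col=2): c = 0.4200 + -0.0600i → escape time 6
(row=2, col=0): c = -1.0700 + -0.5400i → escape time 5
(row=2, col=1): c = -0.3250 + -0.5400i → escape time 8
(row=2, col=2): c = 0.4200 + -0.5400i → escape time 6
(row=3, col=0): c = -1.0700 + -1.0200i → escape time 3
(row=3, col=1): c = -0.3250 + -1.0200i → escape time 5
(row=3, col=2): c = 0.4200 + -1.0200i → escape time 3
(row=4, col=0): c = -1.0700 + -1.5000i → escape time 2
(row=4, col=1): c = -0.3250 + -1.5000i → escape time 2
(row=4, col=2): c = 0.4200 + -1.5000i → escape time 2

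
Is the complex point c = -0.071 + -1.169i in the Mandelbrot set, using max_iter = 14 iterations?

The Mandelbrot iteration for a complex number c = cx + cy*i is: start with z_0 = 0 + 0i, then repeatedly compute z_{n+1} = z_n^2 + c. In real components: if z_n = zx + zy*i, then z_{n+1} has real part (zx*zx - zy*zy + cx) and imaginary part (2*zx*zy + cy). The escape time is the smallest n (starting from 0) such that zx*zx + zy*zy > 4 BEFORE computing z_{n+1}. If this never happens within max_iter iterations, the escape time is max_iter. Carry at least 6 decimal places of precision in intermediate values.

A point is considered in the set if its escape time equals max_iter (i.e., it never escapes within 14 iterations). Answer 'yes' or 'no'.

z_0 = 0 + 0i, c = -0.0710 + -1.1690i
Iter 1: z = -0.0710 + -1.1690i, |z|^2 = 1.3716
Iter 2: z = -1.4325 + -1.0030i, |z|^2 = 3.0581
Iter 3: z = 0.9751 + 1.7046i, |z|^2 = 3.8566
Iter 4: z = -2.0260 + 2.1554i, |z|^2 = 8.7503
Escaped at iteration 4

Answer: no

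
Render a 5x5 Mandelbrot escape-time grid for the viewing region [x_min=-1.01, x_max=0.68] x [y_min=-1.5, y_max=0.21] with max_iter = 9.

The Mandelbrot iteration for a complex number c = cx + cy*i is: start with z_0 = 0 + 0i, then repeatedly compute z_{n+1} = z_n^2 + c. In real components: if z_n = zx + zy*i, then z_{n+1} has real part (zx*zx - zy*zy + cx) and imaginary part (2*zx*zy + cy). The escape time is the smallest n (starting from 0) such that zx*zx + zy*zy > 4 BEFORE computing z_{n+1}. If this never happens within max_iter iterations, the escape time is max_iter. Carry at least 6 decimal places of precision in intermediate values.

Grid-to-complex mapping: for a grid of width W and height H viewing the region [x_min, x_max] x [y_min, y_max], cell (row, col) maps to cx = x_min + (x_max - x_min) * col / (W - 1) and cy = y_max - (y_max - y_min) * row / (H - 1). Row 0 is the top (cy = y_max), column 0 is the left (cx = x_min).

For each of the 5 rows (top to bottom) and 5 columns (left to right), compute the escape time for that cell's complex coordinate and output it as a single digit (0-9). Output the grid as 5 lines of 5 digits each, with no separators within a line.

Answer: 99993
99993
49983
33932
22222

Derivation:
(row=0, col=0): c = -1.0100 + 0.2100i → escape time 9
(row=0, col=1): c = -0.5875 + 0.2100i → escape time 9
(row=0, col=2): c = -0.1650 + 0.2100i → escape time 9
(row=0, col=3): c = 0.2575 + 0.2100i → escape time 9
(row=0, col=4): c = 0.6800 + 0.2100i → escape time 3
(row=1, col=0): c = -1.0100 + -0.2175i → escape time 9
(row=1, col=1): c = -0.5875 + -0.2175i → escape time 9
(row=1, col=2): c = -0.1650 + -0.2175i → escape time 9
(row=1, col=3): c = 0.2575 + -0.2175i → escape time 9
(row=1, col=4): c = 0.6800 + -0.2175i → escape time 3
(row=2, col=0): c = -1.0100 + -0.6450i → escape time 4
(row=2, col=1): c = -0.5875 + -0.6450i → escape time 9
(row=2, col=2): c = -0.1650 + -0.6450i → escape time 9
(row=2, col=3): c = 0.2575 + -0.6450i → escape time 8
(row=2, col=4): c = 0.6800 + -0.6450i → escape time 3
(row=3, col=0): c = -1.0100 + -1.0725i → escape time 3
(row=3, col=1): c = -0.5875 + -1.0725i → escape time 3
(row=3, col=2): c = -0.1650 + -1.0725i → escape time 9
(row=3, col=3): c = 0.2575 + -1.0725i → escape time 3
(row=3, col=4): c = 0.6800 + -1.0725i → escape time 2
(row=4, col=0): c = -1.0100 + -1.5000i → escape time 2
(row=4, col=1): c = -0.5875 + -1.5000i → escape time 2
(row=4, col=2): c = -0.1650 + -1.5000i → escape time 2
(row=4, col=3): c = 0.2575 + -1.5000i → escape time 2
(row=4, col=4): c = 0.6800 + -1.5000i → escape time 2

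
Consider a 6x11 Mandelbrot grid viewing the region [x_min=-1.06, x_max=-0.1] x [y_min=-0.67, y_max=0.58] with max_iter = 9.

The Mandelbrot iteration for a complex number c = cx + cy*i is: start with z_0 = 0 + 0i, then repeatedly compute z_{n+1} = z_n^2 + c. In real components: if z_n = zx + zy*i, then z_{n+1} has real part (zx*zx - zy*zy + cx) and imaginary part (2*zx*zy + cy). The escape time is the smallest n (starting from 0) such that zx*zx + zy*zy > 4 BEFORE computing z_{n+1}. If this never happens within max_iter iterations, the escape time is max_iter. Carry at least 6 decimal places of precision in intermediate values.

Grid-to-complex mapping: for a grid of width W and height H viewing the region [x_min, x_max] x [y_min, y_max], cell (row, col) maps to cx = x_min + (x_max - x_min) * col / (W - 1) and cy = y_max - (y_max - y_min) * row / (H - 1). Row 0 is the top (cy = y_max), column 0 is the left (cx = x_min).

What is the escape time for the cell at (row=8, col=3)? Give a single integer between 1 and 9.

Answer: 9

Derivation:
z_0 = 0 + 0i, c = -0.4840 + -0.4200i
Iter 1: z = -0.4840 + -0.4200i, |z|^2 = 0.4107
Iter 2: z = -0.4261 + -0.0134i, |z|^2 = 0.1818
Iter 3: z = -0.3026 + -0.4085i, |z|^2 = 0.2585
Iter 4: z = -0.5594 + -0.1728i, |z|^2 = 0.3427
Iter 5: z = -0.2010 + -0.2267i, |z|^2 = 0.0918
Iter 6: z = -0.4950 + -0.3289i, |z|^2 = 0.3532
Iter 7: z = -0.3471 + -0.0944i, |z|^2 = 0.1294
Iter 8: z = -0.3724 + -0.3545i, |z|^2 = 0.2643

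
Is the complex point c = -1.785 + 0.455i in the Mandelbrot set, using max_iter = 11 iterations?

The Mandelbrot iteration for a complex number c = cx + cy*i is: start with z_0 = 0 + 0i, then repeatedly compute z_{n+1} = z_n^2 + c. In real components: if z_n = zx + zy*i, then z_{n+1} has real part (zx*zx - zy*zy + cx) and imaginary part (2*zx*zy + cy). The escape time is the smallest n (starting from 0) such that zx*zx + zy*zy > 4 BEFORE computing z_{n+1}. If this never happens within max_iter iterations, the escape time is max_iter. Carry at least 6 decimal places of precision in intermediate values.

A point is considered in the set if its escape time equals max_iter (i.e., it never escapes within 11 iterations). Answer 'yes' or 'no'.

z_0 = 0 + 0i, c = -1.7850 + 0.4550i
Iter 1: z = -1.7850 + 0.4550i, |z|^2 = 3.3933
Iter 2: z = 1.1942 + -1.1693i, |z|^2 = 2.7935
Iter 3: z = -1.7263 + -2.3379i, |z|^2 = 8.4457
Escaped at iteration 3

Answer: no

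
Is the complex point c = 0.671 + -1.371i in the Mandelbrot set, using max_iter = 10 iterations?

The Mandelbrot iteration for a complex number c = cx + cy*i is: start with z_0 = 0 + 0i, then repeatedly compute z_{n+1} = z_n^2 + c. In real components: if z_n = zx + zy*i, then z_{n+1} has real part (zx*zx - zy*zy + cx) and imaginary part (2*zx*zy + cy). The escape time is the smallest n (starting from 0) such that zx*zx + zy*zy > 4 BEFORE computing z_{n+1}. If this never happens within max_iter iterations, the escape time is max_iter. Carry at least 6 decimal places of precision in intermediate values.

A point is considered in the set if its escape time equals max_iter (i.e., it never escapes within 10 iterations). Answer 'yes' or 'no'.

z_0 = 0 + 0i, c = 0.6710 + -1.3710i
Iter 1: z = 0.6710 + -1.3710i, |z|^2 = 2.3299
Iter 2: z = -0.7584 + -3.2109i, |z|^2 = 10.8849
Escaped at iteration 2

Answer: no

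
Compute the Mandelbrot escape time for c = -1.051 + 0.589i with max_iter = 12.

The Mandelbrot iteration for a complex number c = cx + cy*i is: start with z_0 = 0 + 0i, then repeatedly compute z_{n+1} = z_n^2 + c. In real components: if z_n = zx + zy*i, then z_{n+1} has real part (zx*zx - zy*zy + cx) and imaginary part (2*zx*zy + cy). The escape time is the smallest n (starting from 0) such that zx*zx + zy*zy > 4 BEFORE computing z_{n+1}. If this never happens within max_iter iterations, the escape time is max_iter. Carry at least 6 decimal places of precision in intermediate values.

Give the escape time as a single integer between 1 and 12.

Answer: 4

Derivation:
z_0 = 0 + 0i, c = -1.0510 + 0.5890i
Iter 1: z = -1.0510 + 0.5890i, |z|^2 = 1.4515
Iter 2: z = -0.2933 + -0.6491i, |z|^2 = 0.5073
Iter 3: z = -1.3863 + 0.9698i, |z|^2 = 2.8622
Iter 4: z = -0.0697 + -2.0997i, |z|^2 = 4.4137
Escaped at iteration 4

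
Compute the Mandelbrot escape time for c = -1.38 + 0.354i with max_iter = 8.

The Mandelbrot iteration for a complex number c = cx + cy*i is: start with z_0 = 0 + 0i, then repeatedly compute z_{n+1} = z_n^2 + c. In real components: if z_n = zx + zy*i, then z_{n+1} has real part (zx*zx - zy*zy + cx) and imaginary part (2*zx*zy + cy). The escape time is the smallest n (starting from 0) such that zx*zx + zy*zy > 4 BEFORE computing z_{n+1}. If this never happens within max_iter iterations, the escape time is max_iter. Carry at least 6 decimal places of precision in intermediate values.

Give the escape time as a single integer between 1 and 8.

z_0 = 0 + 0i, c = -1.3800 + 0.3540i
Iter 1: z = -1.3800 + 0.3540i, |z|^2 = 2.0297
Iter 2: z = 0.3991 + -0.6230i, |z|^2 = 0.5474
Iter 3: z = -1.6089 + -0.1433i, |z|^2 = 2.6091
Iter 4: z = 1.1881 + 0.8151i, |z|^2 = 2.0759
Iter 5: z = -0.6329 + 2.2907i, |z|^2 = 5.6480
Escaped at iteration 5

Answer: 5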